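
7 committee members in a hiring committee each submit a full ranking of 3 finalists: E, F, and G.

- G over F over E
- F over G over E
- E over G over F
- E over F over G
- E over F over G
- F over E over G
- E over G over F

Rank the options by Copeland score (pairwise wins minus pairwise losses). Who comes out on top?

E

Pairwise results:
  E vs F: E wins 4–3.
  E vs G: E wins 5–2.
  F vs G: F wins 4–3.
Copeland scores (wins − losses):
  E: 2 − 0 = 2
  F: 1 − 1 = 0
  G: 0 − 2 = -2
E has the best Copeland score.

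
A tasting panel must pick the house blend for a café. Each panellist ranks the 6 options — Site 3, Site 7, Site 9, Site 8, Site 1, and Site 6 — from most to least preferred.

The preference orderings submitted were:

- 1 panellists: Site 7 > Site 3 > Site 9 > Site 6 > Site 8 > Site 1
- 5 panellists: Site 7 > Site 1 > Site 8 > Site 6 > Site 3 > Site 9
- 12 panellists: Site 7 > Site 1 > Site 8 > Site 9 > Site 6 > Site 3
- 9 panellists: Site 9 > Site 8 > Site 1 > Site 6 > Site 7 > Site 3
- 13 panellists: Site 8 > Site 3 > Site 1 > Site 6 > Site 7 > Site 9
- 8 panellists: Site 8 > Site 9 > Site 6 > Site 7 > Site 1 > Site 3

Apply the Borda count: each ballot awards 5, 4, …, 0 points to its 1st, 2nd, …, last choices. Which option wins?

Borda scores:
  Site 3: 4 + 5·1 + 12·0 + 9·0 + 13·4 + 8·0 = 61
  Site 7: 5 + 5·5 + 12·5 + 9·1 + 13·1 + 8·2 = 128
  Site 9: 3 + 5·0 + 12·2 + 9·5 + 13·0 + 8·4 = 104
  Site 8: 1 + 5·3 + 12·3 + 9·4 + 13·5 + 8·5 = 193
  Site 1: 0 + 5·4 + 12·4 + 9·3 + 13·3 + 8·1 = 142
  Site 6: 2 + 5·2 + 12·1 + 9·2 + 13·2 + 8·3 = 92
Site 8 has the highest total.

Site 8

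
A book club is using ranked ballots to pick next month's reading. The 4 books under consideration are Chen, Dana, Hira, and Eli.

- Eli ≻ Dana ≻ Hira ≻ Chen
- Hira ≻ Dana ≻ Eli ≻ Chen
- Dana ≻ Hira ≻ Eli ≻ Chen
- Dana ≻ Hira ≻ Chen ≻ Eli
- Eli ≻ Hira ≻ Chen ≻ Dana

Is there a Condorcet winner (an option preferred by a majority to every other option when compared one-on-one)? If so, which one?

Head-to-head results (5 voters total):
Chen vs Dana: Dana wins 4–1.
Chen vs Hira: Hira wins 5–0.
Chen vs Eli: Eli wins 4–1.
Dana vs Hira: Dana wins 3–2.
Dana vs Eli: Dana wins 3–2.
Hira vs Eli: Hira wins 3–2.
Dana beats each rival — Chen (4–1), Hira (3–2), Eli (3–2) — so Dana is the Condorcet winner.

Dana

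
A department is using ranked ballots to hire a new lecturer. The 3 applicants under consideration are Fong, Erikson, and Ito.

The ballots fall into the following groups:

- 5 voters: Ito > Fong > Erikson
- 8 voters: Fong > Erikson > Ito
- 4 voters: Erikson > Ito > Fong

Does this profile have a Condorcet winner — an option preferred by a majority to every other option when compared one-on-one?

No

Head-to-head results (17 voters total):
Fong vs Erikson: Fong wins 13–4.
Fong vs Ito: Ito wins 9–8.
Erikson vs Ito: Erikson wins 12–5.
No candidate beats all others: Fong beats Erikson beats Ito beats Fong, a majority cycle.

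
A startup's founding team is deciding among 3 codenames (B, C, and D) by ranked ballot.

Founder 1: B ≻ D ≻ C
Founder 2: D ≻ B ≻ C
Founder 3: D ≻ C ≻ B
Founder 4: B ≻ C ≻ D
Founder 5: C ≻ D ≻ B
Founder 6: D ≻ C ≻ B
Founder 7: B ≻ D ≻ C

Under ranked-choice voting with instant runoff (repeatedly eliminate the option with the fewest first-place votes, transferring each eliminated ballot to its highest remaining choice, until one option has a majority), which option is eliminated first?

C

Round 1: B 3, D 3, C 1. C has the fewest and is eliminated.
Round 2: D 4, B 3. D has a majority.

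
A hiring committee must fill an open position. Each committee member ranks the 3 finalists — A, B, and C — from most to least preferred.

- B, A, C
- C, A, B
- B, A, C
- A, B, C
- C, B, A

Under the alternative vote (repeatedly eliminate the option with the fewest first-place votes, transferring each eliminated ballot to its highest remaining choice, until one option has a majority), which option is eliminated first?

A

Round 1: B 2, C 2, A 1. A has the fewest and is eliminated.
Round 2: B 3, C 2. B has a majority.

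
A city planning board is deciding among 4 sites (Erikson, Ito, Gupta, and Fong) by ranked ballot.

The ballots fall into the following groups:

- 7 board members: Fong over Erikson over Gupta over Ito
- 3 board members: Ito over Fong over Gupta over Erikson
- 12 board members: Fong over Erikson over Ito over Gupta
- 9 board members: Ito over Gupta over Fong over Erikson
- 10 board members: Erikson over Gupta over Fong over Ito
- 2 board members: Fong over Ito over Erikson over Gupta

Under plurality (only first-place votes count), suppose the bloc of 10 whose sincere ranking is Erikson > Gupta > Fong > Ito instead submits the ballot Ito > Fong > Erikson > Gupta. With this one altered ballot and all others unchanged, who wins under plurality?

First-place totals with the altered ballot: Erikson 0, Ito 22, Gupta 0, Fong 21.
The switch changes the winner from Fong to Ito.

Ito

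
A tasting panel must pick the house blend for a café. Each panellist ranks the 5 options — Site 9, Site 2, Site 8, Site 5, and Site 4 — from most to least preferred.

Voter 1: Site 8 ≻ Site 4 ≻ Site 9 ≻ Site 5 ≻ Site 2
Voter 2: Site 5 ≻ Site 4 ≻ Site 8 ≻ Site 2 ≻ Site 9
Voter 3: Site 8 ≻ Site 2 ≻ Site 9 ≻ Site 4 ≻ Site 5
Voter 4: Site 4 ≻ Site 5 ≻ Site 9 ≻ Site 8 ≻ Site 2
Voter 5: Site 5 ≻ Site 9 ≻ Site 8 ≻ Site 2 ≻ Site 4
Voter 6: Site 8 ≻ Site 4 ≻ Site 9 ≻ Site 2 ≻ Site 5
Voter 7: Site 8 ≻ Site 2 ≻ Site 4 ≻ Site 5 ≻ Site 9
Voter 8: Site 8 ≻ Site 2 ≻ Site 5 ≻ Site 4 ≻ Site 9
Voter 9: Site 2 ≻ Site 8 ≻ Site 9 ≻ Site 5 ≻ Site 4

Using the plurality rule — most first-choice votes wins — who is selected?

First-place vote totals:
  Site 9: 0
  Site 2: 1
  Site 8: 5
  Site 5: 2
  Site 4: 1
Site 8 has the most first-place votes.

Site 8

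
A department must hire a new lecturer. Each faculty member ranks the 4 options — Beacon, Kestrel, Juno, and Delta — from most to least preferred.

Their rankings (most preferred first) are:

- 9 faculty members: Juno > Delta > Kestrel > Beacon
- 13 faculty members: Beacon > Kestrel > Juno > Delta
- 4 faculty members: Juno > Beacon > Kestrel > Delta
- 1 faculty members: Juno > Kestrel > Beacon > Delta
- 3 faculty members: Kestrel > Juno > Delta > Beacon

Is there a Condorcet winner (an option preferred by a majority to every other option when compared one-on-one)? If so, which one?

Head-to-head results (30 voters total):
Beacon vs Kestrel: Beacon wins 17–13.
Beacon vs Juno: Juno wins 17–13.
Beacon vs Delta: Beacon wins 18–12.
Kestrel vs Juno: Kestrel wins 16–14.
Kestrel vs Delta: Kestrel wins 21–9.
Juno vs Delta: Juno wins 30–0.
No candidate beats all others: Beacon beats Kestrel beats Juno beats Beacon, a majority cycle.

None — there is no Condorcet winner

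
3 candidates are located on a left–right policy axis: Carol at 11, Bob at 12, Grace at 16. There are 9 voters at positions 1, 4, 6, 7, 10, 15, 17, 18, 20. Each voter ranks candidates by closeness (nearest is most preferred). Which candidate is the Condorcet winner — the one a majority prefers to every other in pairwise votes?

With single-peaked preferences on a line, the Condorcet winner is the candidate closest to the median voter.
The median voter (position 10) is closest to Carol at 11.
Check: Carol vs Grace — voters closer to Carol: 5 of 9.

Carol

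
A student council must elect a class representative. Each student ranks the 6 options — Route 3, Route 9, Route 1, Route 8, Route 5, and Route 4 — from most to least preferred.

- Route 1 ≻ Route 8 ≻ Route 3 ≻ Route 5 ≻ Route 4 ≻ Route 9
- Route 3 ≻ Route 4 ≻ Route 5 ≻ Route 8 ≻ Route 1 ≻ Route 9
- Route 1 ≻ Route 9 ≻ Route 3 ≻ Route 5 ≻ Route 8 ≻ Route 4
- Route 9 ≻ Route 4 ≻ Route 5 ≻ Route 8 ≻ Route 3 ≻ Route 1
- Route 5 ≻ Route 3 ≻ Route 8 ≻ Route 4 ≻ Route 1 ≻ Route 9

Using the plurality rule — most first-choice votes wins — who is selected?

Route 1

First-place vote totals:
  Route 3: 1
  Route 9: 1
  Route 1: 2
  Route 8: 0
  Route 5: 1
  Route 4: 0
Route 1 has the most first-place votes.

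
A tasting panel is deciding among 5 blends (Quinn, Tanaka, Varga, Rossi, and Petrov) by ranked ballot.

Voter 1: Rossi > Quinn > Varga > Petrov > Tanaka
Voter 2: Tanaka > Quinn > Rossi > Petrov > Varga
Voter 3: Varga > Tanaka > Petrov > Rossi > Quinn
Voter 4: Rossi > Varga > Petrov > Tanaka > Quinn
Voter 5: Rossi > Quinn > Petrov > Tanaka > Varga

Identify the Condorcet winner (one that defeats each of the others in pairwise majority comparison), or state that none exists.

Head-to-head results (5 voters total):
Quinn vs Tanaka: Tanaka wins 3–2.
Quinn vs Varga: Quinn wins 3–2.
Quinn vs Rossi: Rossi wins 4–1.
Quinn vs Petrov: Quinn wins 3–2.
Tanaka vs Varga: Varga wins 3–2.
Tanaka vs Rossi: Rossi wins 3–2.
Tanaka vs Petrov: Petrov wins 3–2.
Varga vs Rossi: Rossi wins 4–1.
Varga vs Petrov: Varga wins 3–2.
Rossi vs Petrov: Rossi wins 4–1.
Rossi beats each rival — Quinn (4–1), Tanaka (3–2), Varga (4–1), Petrov (4–1) — so Rossi is the Condorcet winner.

Rossi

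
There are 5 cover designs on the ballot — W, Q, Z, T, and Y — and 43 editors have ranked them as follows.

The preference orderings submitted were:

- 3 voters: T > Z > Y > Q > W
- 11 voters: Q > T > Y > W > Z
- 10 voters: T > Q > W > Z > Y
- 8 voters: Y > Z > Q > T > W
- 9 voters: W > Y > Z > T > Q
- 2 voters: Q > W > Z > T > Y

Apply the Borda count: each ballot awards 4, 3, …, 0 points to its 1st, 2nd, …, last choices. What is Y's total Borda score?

Borda scores:
  W: 3·0 + 11·1 + 10·2 + 8·0 + 9·4 + 2·3 = 73
  Q: 3·1 + 11·4 + 10·3 + 8·2 + 9·0 + 2·4 = 101
  Z: 3·3 + 11·0 + 10·1 + 8·3 + 9·2 + 2·2 = 65
  T: 3·4 + 11·3 + 10·4 + 8·1 + 9·1 + 2·1 = 104
  Y: 3·2 + 11·2 + 10·0 + 8·4 + 9·3 + 2·0 = 87

87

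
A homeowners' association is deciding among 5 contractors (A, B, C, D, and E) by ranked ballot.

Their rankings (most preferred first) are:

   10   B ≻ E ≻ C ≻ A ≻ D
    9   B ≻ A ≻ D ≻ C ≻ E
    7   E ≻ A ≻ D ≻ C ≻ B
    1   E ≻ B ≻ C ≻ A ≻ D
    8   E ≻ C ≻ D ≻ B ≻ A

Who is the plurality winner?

B

First-place vote totals:
  A: 0
  B: 19
  C: 0
  D: 0
  E: 16
B has the most first-place votes.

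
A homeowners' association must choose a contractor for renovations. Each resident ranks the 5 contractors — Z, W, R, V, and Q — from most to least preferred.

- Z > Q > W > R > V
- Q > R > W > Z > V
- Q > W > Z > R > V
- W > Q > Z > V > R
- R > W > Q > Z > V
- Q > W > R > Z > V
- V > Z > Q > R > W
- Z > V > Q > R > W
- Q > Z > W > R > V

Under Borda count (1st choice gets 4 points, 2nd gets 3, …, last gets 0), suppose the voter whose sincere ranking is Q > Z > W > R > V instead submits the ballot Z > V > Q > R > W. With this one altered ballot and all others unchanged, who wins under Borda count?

Q

Borda totals with the altered ballot: Z 22, W 17, R 14, V 11, Q 26.
The winner is unchanged: still Q.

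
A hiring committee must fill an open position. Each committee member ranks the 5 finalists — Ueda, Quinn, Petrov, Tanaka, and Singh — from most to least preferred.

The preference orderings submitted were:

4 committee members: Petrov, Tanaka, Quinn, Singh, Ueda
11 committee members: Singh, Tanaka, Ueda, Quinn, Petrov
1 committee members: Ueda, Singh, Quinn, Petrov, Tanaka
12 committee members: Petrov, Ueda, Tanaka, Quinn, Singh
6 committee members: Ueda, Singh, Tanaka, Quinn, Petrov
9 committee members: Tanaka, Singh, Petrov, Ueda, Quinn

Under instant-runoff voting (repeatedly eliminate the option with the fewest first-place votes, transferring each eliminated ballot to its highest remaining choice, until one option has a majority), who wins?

Round 1: Petrov 16, Singh 11, Tanaka 9, Ueda 7, Quinn 0. Quinn has the fewest and is eliminated.
Round 2: Petrov 16, Singh 11, Tanaka 9, Ueda 7. Ueda has the fewest and is eliminated.
Round 3: Singh 18, Petrov 16, Tanaka 9. Tanaka has the fewest and is eliminated.
Round 4: Singh 27, Petrov 16. Singh has a majority.

Singh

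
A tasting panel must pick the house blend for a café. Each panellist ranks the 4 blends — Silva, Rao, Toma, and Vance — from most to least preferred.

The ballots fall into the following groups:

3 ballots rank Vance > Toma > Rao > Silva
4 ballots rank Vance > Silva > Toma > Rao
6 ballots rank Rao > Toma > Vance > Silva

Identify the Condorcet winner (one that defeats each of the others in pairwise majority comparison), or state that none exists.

Vance

Head-to-head results (13 voters total):
Silva vs Rao: Rao wins 9–4.
Silva vs Toma: Toma wins 9–4.
Silva vs Vance: Vance wins 13–0.
Rao vs Toma: Toma wins 7–6.
Rao vs Vance: Vance wins 7–6.
Toma vs Vance: Vance wins 7–6.
Vance beats each rival — Silva (13–0), Rao (7–6), Toma (7–6) — so Vance is the Condorcet winner.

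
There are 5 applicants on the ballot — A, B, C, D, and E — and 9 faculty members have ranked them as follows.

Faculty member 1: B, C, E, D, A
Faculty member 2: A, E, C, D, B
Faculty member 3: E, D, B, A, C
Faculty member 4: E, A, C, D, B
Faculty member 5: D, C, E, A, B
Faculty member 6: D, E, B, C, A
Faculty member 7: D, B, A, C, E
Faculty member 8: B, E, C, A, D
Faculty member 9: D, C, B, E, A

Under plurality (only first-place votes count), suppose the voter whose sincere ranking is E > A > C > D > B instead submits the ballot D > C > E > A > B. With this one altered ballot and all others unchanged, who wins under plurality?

First-place totals with the altered ballot: A 1, B 2, C 0, D 5, E 1.
The winner is unchanged: still D.

D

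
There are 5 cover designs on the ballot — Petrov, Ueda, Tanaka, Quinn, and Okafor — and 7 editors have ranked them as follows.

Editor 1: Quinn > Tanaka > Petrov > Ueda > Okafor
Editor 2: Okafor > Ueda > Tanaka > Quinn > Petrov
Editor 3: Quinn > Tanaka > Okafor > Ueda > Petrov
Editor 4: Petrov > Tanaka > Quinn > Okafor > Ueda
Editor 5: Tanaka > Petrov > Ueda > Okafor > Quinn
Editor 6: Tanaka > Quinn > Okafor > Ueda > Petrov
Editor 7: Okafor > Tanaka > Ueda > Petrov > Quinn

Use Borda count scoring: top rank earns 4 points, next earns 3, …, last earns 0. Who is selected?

Tanaka

Borda scores:
  Petrov: 2 + 0 + 0 + 4 + 3 + 0 + 1 = 10
  Ueda: 1 + 3 + 1 + 0 + 2 + 1 + 2 = 10
  Tanaka: 3 + 2 + 3 + 3 + 4 + 4 + 3 = 22
  Quinn: 4 + 1 + 4 + 2 + 0 + 3 + 0 = 14
  Okafor: 0 + 4 + 2 + 1 + 1 + 2 + 4 = 14
Tanaka has the highest total.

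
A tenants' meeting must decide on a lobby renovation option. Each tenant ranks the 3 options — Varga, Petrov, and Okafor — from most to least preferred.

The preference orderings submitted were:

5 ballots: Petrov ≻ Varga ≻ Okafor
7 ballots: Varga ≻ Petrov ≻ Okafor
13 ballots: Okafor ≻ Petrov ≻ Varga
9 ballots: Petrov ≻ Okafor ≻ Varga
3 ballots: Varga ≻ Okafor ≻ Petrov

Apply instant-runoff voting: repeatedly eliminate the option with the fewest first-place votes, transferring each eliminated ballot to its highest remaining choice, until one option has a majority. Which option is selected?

Round 1: Petrov 14, Okafor 13, Varga 10. Varga has the fewest and is eliminated.
Round 2: Petrov 21, Okafor 16. Petrov has a majority.

Petrov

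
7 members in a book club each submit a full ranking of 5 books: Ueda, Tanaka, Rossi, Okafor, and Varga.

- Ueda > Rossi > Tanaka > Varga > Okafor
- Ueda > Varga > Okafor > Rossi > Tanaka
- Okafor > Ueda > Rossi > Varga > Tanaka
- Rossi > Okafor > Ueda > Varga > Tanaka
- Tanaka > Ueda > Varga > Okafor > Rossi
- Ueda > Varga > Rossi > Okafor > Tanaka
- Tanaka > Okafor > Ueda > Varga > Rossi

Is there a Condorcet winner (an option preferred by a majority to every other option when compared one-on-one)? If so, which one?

Ueda

Head-to-head results (7 voters total):
Ueda vs Tanaka: Ueda wins 5–2.
Ueda vs Rossi: Ueda wins 6–1.
Ueda vs Okafor: Ueda wins 4–3.
Ueda vs Varga: Ueda wins 7–0.
Tanaka vs Rossi: Rossi wins 5–2.
Tanaka vs Okafor: Okafor wins 4–3.
Tanaka vs Varga: Varga wins 4–3.
Rossi vs Okafor: Okafor wins 4–3.
Rossi vs Varga: Varga wins 4–3.
Okafor vs Varga: Varga wins 4–3.
Ueda beats each rival — Tanaka (5–2), Rossi (6–1), Okafor (4–3), Varga (7–0) — so Ueda is the Condorcet winner.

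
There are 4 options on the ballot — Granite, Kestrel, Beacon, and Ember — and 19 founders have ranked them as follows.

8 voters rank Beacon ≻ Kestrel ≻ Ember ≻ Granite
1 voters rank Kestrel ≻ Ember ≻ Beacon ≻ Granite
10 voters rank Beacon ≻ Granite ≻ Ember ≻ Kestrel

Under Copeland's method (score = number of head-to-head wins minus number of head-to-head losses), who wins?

Beacon

Pairwise results:
  Granite vs Kestrel: Granite wins 10–9.
  Granite vs Beacon: Beacon wins 19–0.
  Granite vs Ember: Granite wins 10–9.
  Kestrel vs Beacon: Beacon wins 18–1.
  Kestrel vs Ember: Ember wins 10–9.
  Beacon vs Ember: Beacon wins 18–1.
Copeland scores (wins − losses):
  Granite: 2 − 1 = 1
  Kestrel: 0 − 3 = -3
  Beacon: 3 − 0 = 3
  Ember: 1 − 2 = -1
Beacon has the best Copeland score.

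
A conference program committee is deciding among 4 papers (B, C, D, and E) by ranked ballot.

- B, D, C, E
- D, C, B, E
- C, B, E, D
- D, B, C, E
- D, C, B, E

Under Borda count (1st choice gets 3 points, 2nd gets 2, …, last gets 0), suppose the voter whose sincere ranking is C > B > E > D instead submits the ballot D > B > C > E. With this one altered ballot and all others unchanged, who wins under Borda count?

Borda totals with the altered ballot: B 9, C 7, D 14, E 0.
The winner is unchanged: still D.

D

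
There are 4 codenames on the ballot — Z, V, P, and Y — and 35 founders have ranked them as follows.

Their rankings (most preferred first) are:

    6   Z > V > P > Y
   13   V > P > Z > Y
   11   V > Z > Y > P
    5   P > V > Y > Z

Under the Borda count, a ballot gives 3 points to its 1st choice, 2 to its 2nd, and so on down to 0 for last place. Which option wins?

Borda scores:
  Z: 6·3 + 13·1 + 11·2 + 5·0 = 53
  V: 6·2 + 13·3 + 11·3 + 5·2 = 94
  P: 6·1 + 13·2 + 11·0 + 5·3 = 47
  Y: 6·0 + 13·0 + 11·1 + 5·1 = 16
V has the highest total.

V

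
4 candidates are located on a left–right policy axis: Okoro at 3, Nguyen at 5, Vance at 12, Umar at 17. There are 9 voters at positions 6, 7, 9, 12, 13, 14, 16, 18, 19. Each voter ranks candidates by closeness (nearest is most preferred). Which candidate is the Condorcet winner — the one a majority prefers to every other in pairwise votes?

With single-peaked preferences on a line, the Condorcet winner is the candidate closest to the median voter.
The median voter (position 13) is closest to Vance at 12.
Check: Vance vs Nguyen — voters closer to Vance: 7 of 9.

Vance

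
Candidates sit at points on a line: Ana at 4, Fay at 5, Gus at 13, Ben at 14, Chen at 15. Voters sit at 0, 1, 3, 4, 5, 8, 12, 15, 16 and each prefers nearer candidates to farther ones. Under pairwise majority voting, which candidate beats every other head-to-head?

Fay

With single-peaked preferences on a line, the Condorcet winner is the candidate closest to the median voter.
The median voter (position 5) is closest to Fay at 5.
Check: Fay vs Gus — voters closer to Fay: 6 of 9.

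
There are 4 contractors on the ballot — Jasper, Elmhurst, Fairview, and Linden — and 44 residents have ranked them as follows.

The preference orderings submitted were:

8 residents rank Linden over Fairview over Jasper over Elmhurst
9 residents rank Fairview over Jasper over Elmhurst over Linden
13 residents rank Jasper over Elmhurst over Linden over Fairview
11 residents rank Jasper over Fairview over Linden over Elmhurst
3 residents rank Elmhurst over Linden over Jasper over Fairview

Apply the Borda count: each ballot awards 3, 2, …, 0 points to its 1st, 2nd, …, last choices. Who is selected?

Jasper

Borda scores:
  Jasper: 8·1 + 9·2 + 13·3 + 11·3 + 3·1 = 101
  Elmhurst: 8·0 + 9·1 + 13·2 + 11·0 + 3·3 = 44
  Fairview: 8·2 + 9·3 + 13·0 + 11·2 + 3·0 = 65
  Linden: 8·3 + 9·0 + 13·1 + 11·1 + 3·2 = 54
Jasper has the highest total.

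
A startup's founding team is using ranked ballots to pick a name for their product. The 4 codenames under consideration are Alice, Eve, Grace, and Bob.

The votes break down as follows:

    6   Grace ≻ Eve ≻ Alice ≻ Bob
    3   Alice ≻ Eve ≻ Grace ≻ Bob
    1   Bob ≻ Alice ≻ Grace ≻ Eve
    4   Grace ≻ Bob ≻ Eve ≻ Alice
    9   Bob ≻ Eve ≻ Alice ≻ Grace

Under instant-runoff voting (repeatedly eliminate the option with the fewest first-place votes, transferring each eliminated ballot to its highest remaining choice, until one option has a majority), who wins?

Round 1: Grace 10, Bob 10, Alice 3, Eve 0. Eve has the fewest and is eliminated.
Round 2: Grace 10, Bob 10, Alice 3. Alice has the fewest and is eliminated.
Round 3: Grace 13, Bob 10. Grace has a majority.

Grace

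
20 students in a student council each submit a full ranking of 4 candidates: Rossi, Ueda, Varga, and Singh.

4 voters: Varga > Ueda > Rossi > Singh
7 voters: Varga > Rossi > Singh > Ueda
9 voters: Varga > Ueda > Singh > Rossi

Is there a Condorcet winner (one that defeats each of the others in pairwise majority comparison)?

Head-to-head results (20 voters total):
Rossi vs Ueda: Ueda wins 13–7.
Rossi vs Varga: Varga wins 20–0.
Rossi vs Singh: Rossi wins 11–9.
Ueda vs Varga: Varga wins 20–0.
Ueda vs Singh: Ueda wins 13–7.
Varga vs Singh: Varga wins 20–0.
Varga beats each rival — Rossi (20–0), Ueda (20–0), Singh (20–0) — so Varga is the Condorcet winner.

Yes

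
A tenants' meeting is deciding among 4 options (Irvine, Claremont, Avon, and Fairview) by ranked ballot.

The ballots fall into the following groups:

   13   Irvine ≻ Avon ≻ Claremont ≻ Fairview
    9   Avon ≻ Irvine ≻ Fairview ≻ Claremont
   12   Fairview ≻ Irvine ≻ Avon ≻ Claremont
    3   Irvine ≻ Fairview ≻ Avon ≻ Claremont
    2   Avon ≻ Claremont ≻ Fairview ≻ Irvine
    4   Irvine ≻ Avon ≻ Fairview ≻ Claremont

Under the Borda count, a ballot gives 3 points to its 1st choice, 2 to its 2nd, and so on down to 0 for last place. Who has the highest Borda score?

Irvine

Borda scores:
  Irvine: 13·3 + 9·2 + 12·2 + 3·3 + 2·0 + 4·3 = 102
  Claremont: 13·1 + 9·0 + 12·0 + 3·0 + 2·2 + 4·0 = 17
  Avon: 13·2 + 9·3 + 12·1 + 3·1 + 2·3 + 4·2 = 82
  Fairview: 13·0 + 9·1 + 12·3 + 3·2 + 2·1 + 4·1 = 57
Irvine has the highest total.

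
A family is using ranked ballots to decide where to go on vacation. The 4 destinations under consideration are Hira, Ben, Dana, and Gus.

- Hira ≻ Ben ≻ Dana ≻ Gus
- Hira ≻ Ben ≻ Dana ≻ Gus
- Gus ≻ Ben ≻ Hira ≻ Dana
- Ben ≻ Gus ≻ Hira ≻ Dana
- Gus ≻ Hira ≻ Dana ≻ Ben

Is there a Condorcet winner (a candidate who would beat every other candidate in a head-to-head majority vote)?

Head-to-head results (5 voters total):
Hira vs Ben: Hira wins 3–2.
Hira vs Dana: Hira wins 5–0.
Hira vs Gus: Gus wins 3–2.
Ben vs Dana: Ben wins 4–1.
Ben vs Gus: Ben wins 3–2.
Dana vs Gus: Gus wins 3–2.
No candidate beats all others: Hira beats Ben beats Gus beats Hira, a majority cycle.

No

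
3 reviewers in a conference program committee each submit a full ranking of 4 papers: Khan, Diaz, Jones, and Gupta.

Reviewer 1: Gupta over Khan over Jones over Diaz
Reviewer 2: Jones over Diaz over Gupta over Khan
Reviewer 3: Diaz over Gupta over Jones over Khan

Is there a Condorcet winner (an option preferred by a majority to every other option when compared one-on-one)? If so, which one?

There is no Condorcet winner

Head-to-head results (3 voters total):
Khan vs Diaz: Diaz wins 2–1.
Khan vs Jones: Jones wins 2–1.
Khan vs Gupta: Gupta wins 3–0.
Diaz vs Jones: Jones wins 2–1.
Diaz vs Gupta: Diaz wins 2–1.
Jones vs Gupta: Gupta wins 2–1.
No candidate beats all others: Diaz beats Gupta beats Jones beats Diaz, a majority cycle.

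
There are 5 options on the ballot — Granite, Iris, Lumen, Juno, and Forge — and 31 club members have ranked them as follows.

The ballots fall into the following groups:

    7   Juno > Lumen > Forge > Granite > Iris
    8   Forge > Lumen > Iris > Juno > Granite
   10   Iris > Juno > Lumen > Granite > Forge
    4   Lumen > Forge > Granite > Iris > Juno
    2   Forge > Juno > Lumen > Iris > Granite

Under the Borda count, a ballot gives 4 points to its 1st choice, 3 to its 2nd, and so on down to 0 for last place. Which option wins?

Lumen

Borda scores:
  Granite: 7·1 + 8·0 + 10·1 + 4·2 + 2·0 = 25
  Iris: 7·0 + 8·2 + 10·4 + 4·1 + 2·1 = 62
  Lumen: 7·3 + 8·3 + 10·2 + 4·4 + 2·2 = 85
  Juno: 7·4 + 8·1 + 10·3 + 4·0 + 2·3 = 72
  Forge: 7·2 + 8·4 + 10·0 + 4·3 + 2·4 = 66
Lumen has the highest total.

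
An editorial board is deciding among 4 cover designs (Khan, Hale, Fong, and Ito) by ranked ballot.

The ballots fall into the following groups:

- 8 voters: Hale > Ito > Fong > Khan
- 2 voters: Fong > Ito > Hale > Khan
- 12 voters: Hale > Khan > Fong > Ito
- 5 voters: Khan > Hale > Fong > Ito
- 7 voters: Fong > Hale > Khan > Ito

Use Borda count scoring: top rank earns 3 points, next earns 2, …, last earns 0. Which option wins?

Borda scores:
  Khan: 8·0 + 2·0 + 12·2 + 5·3 + 7·1 = 46
  Hale: 8·3 + 2·1 + 12·3 + 5·2 + 7·2 = 86
  Fong: 8·1 + 2·3 + 12·1 + 5·1 + 7·3 = 52
  Ito: 8·2 + 2·2 + 12·0 + 5·0 + 7·0 = 20
Hale has the highest total.

Hale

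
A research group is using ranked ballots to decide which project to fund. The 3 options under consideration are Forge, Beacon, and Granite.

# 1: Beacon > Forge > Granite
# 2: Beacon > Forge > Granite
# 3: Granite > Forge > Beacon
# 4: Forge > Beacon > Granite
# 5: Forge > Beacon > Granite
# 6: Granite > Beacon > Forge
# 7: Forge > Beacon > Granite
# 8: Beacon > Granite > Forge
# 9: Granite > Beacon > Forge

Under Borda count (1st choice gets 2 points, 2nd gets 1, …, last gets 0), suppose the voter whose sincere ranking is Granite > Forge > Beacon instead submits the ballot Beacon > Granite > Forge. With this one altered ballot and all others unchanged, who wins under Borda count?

Beacon

Borda totals with the altered ballot: Forge 8, Beacon 13, Granite 6.
The winner is unchanged: still Beacon.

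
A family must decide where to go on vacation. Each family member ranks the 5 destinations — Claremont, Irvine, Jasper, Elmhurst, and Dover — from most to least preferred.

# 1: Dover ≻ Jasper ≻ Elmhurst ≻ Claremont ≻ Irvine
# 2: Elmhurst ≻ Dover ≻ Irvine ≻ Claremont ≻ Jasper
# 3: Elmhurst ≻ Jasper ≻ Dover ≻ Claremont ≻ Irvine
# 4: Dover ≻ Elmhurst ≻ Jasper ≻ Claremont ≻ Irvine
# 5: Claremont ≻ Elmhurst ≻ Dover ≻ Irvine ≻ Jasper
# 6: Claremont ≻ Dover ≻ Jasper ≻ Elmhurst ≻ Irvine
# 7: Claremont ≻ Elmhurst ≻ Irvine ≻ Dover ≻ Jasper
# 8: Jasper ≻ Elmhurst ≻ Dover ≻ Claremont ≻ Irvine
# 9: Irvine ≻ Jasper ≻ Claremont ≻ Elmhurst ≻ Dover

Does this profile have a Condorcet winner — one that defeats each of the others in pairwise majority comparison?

Yes

Head-to-head results (9 voters total):
Claremont vs Irvine: Claremont wins 7–2.
Claremont vs Jasper: Jasper wins 5–4.
Claremont vs Elmhurst: Elmhurst wins 5–4.
Claremont vs Dover: Dover wins 5–4.
Irvine vs Jasper: Jasper wins 5–4.
Irvine vs Elmhurst: Elmhurst wins 8–1.
Irvine vs Dover: Dover wins 7–2.
Jasper vs Elmhurst: Elmhurst wins 5–4.
Jasper vs Dover: Dover wins 6–3.
Elmhurst vs Dover: Elmhurst wins 6–3.
Elmhurst beats each rival — Claremont (5–4), Irvine (8–1), Jasper (5–4), Dover (6–3) — so Elmhurst is the Condorcet winner.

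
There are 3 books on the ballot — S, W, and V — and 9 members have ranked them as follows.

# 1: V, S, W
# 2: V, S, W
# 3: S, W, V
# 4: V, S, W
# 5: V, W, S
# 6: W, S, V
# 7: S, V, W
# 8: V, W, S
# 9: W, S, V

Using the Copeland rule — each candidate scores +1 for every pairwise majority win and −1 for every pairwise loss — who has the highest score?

V

Pairwise results:
  S vs W: S wins 5–4.
  S vs V: V wins 5–4.
  W vs V: V wins 6–3.
Copeland scores (wins − losses):
  S: 1 − 1 = 0
  W: 0 − 2 = -2
  V: 2 − 0 = 2
V has the best Copeland score.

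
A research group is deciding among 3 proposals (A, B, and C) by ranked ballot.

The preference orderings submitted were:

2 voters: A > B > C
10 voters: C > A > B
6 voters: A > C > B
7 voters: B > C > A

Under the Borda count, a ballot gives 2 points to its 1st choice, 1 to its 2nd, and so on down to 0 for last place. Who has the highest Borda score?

Borda scores:
  A: 2·2 + 10·1 + 6·2 + 7·0 = 26
  B: 2·1 + 10·0 + 6·0 + 7·2 = 16
  C: 2·0 + 10·2 + 6·1 + 7·1 = 33
C has the highest total.

C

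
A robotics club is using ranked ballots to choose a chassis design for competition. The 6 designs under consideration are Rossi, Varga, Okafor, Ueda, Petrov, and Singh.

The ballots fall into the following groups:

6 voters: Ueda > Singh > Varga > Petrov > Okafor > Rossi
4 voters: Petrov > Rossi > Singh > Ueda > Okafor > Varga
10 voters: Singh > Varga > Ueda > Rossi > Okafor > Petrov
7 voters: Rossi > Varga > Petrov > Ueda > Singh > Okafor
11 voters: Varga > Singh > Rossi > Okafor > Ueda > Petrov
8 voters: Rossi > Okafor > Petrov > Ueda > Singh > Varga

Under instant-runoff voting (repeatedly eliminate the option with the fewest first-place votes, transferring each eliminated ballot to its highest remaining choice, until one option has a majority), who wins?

Singh

Round 1: Rossi 15, Varga 11, Singh 10, Ueda 6, Petrov 4, Okafor 0. Okafor has the fewest and is eliminated.
Round 2: Rossi 15, Varga 11, Singh 10, Ueda 6, Petrov 4. Petrov has the fewest and is eliminated.
Round 3: Rossi 19, Varga 11, Singh 10, Ueda 6. Ueda has the fewest and is eliminated.
Round 4: Rossi 19, Singh 16, Varga 11. Varga has the fewest and is eliminated.
Round 5: Singh 27, Rossi 19. Singh has a majority.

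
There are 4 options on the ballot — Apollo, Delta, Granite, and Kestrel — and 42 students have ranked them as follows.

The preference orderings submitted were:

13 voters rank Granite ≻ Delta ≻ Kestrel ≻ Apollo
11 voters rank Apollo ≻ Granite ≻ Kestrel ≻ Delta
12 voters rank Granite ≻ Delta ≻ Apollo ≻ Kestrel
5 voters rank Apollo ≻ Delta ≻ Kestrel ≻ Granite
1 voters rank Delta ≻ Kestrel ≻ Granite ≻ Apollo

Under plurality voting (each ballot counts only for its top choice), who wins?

First-place vote totals:
  Apollo: 16
  Delta: 1
  Granite: 25
  Kestrel: 0
Granite has the most first-place votes.

Granite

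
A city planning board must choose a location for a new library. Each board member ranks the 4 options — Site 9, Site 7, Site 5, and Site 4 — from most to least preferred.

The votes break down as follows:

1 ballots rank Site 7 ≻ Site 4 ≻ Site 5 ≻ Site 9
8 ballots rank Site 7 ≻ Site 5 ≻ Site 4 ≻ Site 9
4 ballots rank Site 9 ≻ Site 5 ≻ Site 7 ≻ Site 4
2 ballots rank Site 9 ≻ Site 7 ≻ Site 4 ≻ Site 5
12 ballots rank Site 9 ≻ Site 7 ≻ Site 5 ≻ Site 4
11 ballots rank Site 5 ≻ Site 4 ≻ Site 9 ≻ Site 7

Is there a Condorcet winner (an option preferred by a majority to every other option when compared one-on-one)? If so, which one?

Head-to-head results (38 voters total):
Site 9 vs Site 7: Site 9 wins 29–9.
Site 9 vs Site 5: Site 5 wins 20–18.
Site 9 vs Site 4: Site 4 wins 20–18.
Site 7 vs Site 5: Site 7 wins 23–15.
Site 7 vs Site 4: Site 7 wins 27–11.
Site 5 vs Site 4: Site 5 wins 35–3.
No candidate beats all others: Site 9 beats Site 7 beats Site 5 beats Site 9, a majority cycle.

No Condorcet winner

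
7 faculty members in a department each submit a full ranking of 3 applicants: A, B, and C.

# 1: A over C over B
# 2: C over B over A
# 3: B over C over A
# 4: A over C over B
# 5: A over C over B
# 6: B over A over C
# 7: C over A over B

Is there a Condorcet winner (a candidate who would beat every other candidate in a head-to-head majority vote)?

Head-to-head results (7 voters total):
A vs B: A wins 4–3.
A vs C: A wins 4–3.
B vs C: C wins 5–2.
A beats each rival — B (4–3), C (4–3) — so A is the Condorcet winner.

Yes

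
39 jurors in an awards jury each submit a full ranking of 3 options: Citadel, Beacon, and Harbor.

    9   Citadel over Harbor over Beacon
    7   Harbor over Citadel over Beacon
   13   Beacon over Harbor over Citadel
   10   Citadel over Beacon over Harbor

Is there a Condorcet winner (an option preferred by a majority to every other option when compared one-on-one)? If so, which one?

Head-to-head results (39 voters total):
Citadel vs Beacon: Citadel wins 26–13.
Citadel vs Harbor: Harbor wins 20–19.
Beacon vs Harbor: Beacon wins 23–16.
No candidate beats all others: Citadel beats Beacon beats Harbor beats Citadel, a majority cycle.

None — there is no Condorcet winner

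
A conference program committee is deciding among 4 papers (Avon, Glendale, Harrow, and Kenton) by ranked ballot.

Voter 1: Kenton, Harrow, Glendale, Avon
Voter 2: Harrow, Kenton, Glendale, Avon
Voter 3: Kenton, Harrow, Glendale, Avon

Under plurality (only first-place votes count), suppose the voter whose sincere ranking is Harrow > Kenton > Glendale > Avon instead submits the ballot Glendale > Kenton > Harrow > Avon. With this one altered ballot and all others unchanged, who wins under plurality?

First-place totals with the altered ballot: Avon 0, Glendale 1, Harrow 0, Kenton 2.
The winner is unchanged: still Kenton.

Kenton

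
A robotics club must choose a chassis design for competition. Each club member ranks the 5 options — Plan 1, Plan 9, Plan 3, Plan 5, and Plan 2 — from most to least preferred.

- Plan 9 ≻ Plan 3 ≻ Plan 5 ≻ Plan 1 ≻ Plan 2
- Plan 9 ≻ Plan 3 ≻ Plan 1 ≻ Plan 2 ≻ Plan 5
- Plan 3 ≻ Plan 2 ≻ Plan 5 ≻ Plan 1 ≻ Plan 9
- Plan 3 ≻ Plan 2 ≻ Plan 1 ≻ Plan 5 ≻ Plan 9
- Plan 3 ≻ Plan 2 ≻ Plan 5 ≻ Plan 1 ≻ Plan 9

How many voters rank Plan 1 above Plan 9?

Ballots ranking Plan 1 above Plan 9: 3.
Ballots ranking Plan 9 above Plan 1: 2.
So 3 of 5 voters prefer Plan 1 to Plan 9.

3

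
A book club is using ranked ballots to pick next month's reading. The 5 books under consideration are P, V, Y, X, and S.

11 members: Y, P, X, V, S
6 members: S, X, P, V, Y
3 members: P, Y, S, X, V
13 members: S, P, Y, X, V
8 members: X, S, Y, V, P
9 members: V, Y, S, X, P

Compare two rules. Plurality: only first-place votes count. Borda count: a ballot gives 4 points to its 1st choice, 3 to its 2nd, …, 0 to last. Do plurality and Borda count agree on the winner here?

Yes

Plurality first-place counts: P 3, V 9, Y 11, X 8, S 19 → S.
Borda totals: P 96, V 61, Y 122, X 97, S 124 → S.
The two rules agree on S.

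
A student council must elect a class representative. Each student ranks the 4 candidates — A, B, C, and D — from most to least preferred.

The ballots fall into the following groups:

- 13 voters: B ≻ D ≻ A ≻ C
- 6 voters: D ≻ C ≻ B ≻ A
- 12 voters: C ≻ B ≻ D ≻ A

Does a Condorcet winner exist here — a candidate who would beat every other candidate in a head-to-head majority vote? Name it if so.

None — there is no Condorcet winner

Head-to-head results (31 voters total):
A vs B: B wins 31–0.
A vs C: C wins 18–13.
A vs D: D wins 31–0.
B vs C: C wins 18–13.
B vs D: B wins 25–6.
C vs D: D wins 19–12.
No candidate beats all others: B beats D beats C beats B, a majority cycle.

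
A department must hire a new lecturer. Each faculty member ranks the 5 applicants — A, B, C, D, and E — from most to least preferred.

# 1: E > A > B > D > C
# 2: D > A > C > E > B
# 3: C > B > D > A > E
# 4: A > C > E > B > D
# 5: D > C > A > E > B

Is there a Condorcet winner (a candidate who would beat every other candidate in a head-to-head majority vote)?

Head-to-head results (5 voters total):
A vs B: A wins 4–1.
A vs C: A wins 3–2.
A vs D: D wins 3–2.
A vs E: A wins 4–1.
B vs C: C wins 4–1.
B vs D: B wins 3–2.
B vs E: E wins 4–1.
C vs D: D wins 3–2.
C vs E: C wins 4–1.
D vs E: D wins 3–2.
No candidate beats all others: A beats B beats D beats A, a majority cycle.

No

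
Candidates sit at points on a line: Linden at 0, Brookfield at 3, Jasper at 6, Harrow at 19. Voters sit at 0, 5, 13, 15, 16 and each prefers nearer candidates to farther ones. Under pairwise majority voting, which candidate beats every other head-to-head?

Harrow

With single-peaked preferences on a line, the Condorcet winner is the candidate closest to the median voter.
The median voter (position 13) is closest to Harrow at 19.
Check: Harrow vs Linden — voters closer to Harrow: 3 of 5.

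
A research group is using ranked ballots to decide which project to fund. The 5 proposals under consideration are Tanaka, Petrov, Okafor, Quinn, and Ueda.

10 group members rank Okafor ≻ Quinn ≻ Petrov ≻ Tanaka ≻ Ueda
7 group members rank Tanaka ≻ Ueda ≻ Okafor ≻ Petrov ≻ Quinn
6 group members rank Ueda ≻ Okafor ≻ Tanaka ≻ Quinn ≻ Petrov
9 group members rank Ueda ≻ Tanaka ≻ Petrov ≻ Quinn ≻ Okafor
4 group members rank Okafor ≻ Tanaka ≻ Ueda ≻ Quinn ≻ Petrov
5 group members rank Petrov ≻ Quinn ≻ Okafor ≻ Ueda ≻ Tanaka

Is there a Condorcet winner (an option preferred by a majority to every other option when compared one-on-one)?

No

Head-to-head results (41 voters total):
Tanaka vs Petrov: Tanaka wins 26–15.
Tanaka vs Okafor: Okafor wins 25–16.
Tanaka vs Quinn: Tanaka wins 26–15.
Tanaka vs Ueda: Tanaka wins 21–20.
Petrov vs Okafor: Okafor wins 27–14.
Petrov vs Quinn: Petrov wins 21–20.
Petrov vs Ueda: Ueda wins 26–15.
Okafor vs Quinn: Okafor wins 27–14.
Okafor vs Ueda: Ueda wins 22–19.
Quinn vs Ueda: Ueda wins 26–15.
No candidate beats all others: Tanaka beats Ueda beats Okafor beats Tanaka, a majority cycle.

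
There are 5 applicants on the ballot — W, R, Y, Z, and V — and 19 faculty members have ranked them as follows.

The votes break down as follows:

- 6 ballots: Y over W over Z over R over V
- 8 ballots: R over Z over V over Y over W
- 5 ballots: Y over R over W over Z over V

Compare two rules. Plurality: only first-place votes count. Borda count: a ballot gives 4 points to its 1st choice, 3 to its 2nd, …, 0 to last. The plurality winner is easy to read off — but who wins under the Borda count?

Plurality first-place counts: W 0, R 8, Y 11, Z 0, V 0 → Y.
Borda totals: W 28, R 53, Y 52, Z 41, V 16 → R.

R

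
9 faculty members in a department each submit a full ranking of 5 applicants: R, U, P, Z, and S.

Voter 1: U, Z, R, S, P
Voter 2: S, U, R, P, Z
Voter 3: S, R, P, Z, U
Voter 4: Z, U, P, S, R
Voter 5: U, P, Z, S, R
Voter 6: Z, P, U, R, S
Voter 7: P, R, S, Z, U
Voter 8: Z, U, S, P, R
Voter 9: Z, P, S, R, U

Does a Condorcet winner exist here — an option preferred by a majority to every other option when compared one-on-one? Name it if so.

Head-to-head results (9 voters total):
R vs U: U wins 6–3.
R vs P: P wins 6–3.
R vs Z: Z wins 6–3.
R vs S: S wins 6–3.
U vs P: U wins 5–4.
U vs Z: Z wins 6–3.
U vs S: U wins 5–4.
P vs Z: Z wins 5–4.
P vs S: P wins 5–4.
Z vs S: Z wins 6–3.
Z beats each rival — R (6–3), U (6–3), P (5–4), S (6–3) — so Z is the Condorcet winner.

Z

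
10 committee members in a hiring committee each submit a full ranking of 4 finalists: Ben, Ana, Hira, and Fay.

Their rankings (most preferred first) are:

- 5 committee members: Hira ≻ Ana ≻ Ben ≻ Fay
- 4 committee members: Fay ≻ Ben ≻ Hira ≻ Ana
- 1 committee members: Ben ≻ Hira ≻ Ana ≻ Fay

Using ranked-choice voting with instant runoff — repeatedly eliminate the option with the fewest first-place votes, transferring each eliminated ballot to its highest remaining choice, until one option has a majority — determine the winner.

Hira

Round 1: Hira 5, Fay 4, Ben 1, Ana 0. Ana has the fewest and is eliminated.
Round 2: Hira 5, Fay 4, Ben 1. Ben has the fewest and is eliminated.
Round 3: Hira 6, Fay 4. Hira has a majority.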